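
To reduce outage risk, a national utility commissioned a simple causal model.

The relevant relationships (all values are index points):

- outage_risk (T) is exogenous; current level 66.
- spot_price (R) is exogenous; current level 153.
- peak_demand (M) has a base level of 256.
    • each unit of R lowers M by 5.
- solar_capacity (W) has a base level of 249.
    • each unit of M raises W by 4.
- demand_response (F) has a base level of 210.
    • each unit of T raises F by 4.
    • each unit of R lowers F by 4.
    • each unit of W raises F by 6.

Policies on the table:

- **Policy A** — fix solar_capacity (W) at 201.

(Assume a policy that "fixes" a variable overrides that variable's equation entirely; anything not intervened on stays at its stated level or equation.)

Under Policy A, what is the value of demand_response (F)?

Policy A (W := 201):
  T = 66
  R = 153
  M = 256 − 5·153 = -509
  W = 201
  F = 210 + 4·66 − 4·153 + 6·201 = 1068

1068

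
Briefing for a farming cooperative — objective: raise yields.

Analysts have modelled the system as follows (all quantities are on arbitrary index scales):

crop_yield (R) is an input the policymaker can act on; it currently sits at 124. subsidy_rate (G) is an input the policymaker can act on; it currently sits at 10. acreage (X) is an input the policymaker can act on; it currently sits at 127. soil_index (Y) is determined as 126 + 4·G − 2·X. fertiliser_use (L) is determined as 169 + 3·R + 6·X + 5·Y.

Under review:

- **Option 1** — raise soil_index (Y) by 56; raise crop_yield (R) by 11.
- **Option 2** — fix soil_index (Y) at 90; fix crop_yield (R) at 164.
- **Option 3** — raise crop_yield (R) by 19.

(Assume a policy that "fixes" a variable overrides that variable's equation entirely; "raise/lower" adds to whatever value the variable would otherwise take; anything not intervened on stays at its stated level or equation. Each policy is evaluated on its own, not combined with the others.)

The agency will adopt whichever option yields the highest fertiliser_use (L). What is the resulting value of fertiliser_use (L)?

Option 1 (Y + 56, R + 11):
  R = 124 + 11 = 135
  G = 10
  X = 127
  Y = 126 + 4·10 − 2·127 (+56 from intervention) = -32
  L = 169 + 3·135 + 6·127 + 5·(-32) = 1176
Option 2 (Y := 90, R := 164):
  R = 164
  G = 10
  X = 127
  Y = 90
  L = 169 + 3·164 + 6·127 + 5·90 = 1873
Option 3 (R + 19):
  R = 124 + 19 = 143
  G = 10
  X = 127
  Y = 126 + 4·10 − 2·127 = -88
  L = 169 + 3·143 + 6·127 + 5·(-88) = 920
Comparing — Option 1: L=1176, Option 2: L=1873, Option 3: L=920. Highest is 1873 (Option 2).

1873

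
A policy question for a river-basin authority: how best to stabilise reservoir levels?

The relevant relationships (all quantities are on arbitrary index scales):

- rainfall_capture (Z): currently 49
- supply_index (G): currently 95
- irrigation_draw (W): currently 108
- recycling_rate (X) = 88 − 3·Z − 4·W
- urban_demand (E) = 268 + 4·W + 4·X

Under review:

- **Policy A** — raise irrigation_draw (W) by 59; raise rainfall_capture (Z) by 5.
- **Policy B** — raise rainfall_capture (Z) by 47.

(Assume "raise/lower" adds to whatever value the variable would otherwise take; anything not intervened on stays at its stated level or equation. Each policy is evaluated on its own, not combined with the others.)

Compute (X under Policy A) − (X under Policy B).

-110

Policy A (W + 59, Z + 5):
  Z = 49 + 5 = 54
  W = 108 + 59 = 167
  X = 88 − 3·54 − 4·167 = -742
Policy B (Z + 47):
  Z = 49 + 47 = 96
  W = 108
  X = 88 − 3·96 − 4·108 = -632
X: -742 − (-632) = -110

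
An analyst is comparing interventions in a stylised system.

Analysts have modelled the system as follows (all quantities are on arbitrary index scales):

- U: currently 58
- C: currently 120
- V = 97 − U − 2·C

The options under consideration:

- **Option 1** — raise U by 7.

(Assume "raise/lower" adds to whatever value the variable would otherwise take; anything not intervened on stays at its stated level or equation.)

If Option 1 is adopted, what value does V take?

Option 1 (U + 7):
  U = 58 + 7 = 65
  C = 120
  V = 97 − 65 − 2·120 = -208

-208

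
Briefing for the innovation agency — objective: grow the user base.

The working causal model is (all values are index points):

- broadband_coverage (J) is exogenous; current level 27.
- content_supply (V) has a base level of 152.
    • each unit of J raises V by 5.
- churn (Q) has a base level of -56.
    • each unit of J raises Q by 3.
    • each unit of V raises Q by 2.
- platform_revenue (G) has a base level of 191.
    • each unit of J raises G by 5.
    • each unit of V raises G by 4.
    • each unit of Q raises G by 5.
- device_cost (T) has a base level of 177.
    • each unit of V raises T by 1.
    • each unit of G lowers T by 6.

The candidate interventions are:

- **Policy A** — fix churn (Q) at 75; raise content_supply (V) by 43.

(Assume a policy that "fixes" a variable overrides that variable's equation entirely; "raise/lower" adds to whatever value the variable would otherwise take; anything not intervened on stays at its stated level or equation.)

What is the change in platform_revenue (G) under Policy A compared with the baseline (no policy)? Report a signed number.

-2448

Baseline:
  J = 27
  V = 152 + 5·27 = 287
  Q = -56 + 3·27 + 2·287 = 599
  G = 191 + 5·27 + 4·287 + 5·599 = 4469
Policy A (Q := 75, V + 43):
  J = 27
  V = 152 + 5·27 (+43 from intervention) = 330
  Q = 75
  G = 191 + 5·27 + 4·330 + 5·75 = 2021
Change in G: 2021 − 4469 = -2448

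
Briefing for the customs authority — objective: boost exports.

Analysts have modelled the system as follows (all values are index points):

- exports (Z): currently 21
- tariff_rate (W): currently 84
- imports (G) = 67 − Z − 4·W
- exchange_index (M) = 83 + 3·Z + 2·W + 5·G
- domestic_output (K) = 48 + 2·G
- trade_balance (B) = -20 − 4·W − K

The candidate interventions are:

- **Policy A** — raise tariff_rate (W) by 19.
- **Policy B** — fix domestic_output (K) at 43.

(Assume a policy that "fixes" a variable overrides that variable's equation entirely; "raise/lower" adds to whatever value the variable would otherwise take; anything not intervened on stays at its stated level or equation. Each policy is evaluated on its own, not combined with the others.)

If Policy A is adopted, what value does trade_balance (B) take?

252

Policy A (W + 19):
  Z = 21
  W = 84 + 19 = 103
  G = 67 − 21 − 4·103 = -366
  K = 48 + 2·(-366) = -684
  B = -20 − 4·103 − (-684) = 252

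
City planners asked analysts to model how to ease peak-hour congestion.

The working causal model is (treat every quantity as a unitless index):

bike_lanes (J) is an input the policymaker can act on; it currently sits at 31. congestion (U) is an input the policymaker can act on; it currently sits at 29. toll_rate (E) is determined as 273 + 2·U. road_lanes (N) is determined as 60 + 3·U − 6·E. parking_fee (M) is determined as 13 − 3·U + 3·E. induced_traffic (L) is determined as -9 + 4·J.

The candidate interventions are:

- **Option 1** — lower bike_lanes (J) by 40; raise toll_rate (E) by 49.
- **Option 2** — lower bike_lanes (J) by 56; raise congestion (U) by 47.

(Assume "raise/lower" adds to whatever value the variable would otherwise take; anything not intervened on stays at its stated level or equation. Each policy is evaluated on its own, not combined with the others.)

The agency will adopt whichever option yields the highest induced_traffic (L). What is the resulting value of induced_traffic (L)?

Option 1 (J − 40, E + 49):
  J = 31 − 40 = -9
  L = -9 + 4·(-9) = -45
Option 2 (J − 56, U + 47):
  J = 31 − 56 = -25
  L = -9 + 4·(-25) = -109
Comparing — Option 1: L=-45, Option 2: L=-109. Highest is -45 (Option 1).

-45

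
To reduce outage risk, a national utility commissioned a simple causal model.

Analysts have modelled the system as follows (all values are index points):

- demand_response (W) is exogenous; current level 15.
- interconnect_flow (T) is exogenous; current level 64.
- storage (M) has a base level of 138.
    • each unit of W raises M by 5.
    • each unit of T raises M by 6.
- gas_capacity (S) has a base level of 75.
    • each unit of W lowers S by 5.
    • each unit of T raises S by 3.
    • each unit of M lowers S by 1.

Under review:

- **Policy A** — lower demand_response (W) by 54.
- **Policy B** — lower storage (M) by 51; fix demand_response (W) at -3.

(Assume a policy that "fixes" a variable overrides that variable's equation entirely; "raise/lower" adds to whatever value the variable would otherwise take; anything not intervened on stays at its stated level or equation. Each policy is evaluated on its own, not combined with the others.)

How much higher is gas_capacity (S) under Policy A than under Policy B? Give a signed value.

Policy A (W − 54):
  W = 15 − 54 = -39
  T = 64
  M = 138 + 5·(-39) + 6·64 = 327
  S = 75 − 5·(-39) + 3·64 − 327 = 135
Policy B (M − 51, W := -3):
  W = -3
  T = 64
  M = 138 + 5·(-3) + 6·64 (−51 from intervention) = 456
  S = 75 − 5·(-3) + 3·64 − 456 = -174
S: 135 − (-174) = 309

309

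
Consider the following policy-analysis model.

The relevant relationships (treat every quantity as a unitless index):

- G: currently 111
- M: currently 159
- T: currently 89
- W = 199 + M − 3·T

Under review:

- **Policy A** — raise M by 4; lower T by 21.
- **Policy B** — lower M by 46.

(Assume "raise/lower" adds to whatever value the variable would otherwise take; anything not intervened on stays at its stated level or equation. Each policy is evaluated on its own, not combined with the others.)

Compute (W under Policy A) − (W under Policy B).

113

Policy A (M + 4, T − 21):
  M = 159 + 4 = 163
  T = 89 − 21 = 68
  W = 199 + 163 − 3·68 = 158
Policy B (M − 46):
  M = 159 − 46 = 113
  T = 89
  W = 199 + 113 − 3·89 = 45
W: 158 − 45 = 113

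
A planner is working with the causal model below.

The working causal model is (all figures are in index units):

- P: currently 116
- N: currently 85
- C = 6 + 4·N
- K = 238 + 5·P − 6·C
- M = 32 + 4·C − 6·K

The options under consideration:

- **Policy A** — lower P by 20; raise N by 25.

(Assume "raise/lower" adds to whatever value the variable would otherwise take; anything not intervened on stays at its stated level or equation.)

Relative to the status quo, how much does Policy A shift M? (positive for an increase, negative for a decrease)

Baseline:
  P = 116
  N = 85
  C = 6 + 4·85 = 346
  K = 238 + 5·116 − 6·346 = -1258
  M = 32 + 4·346 − 6·(-1258) = 8964
Policy A (P − 20, N + 25):
  P = 116 − 20 = 96
  N = 85 + 25 = 110
  C = 6 + 4·110 = 446
  K = 238 + 5·96 − 6·446 = -1958
  M = 32 + 4·446 − 6·(-1958) = 13564
Change in M: 13564 − 8964 = 4600

4600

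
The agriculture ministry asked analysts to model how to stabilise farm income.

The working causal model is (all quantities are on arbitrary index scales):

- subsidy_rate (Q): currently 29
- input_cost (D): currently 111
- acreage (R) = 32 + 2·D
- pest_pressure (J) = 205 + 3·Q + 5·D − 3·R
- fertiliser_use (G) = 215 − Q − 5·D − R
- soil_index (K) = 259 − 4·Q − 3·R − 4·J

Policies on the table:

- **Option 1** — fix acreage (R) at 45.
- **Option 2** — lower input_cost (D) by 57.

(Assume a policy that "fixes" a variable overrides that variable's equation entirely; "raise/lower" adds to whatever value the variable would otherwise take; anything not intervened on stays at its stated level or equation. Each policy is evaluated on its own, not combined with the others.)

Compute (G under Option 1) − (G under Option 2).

-190

Option 1 (R := 45):
  Q = 29
  D = 111
  R = 45
  G = 215 − 29 − 5·111 − 45 = -414
Option 2 (D − 57):
  Q = 29
  D = 111 − 57 = 54
  R = 32 + 2·54 = 140
  G = 215 − 29 − 5·54 − 140 = -224
G: -414 − (-224) = -190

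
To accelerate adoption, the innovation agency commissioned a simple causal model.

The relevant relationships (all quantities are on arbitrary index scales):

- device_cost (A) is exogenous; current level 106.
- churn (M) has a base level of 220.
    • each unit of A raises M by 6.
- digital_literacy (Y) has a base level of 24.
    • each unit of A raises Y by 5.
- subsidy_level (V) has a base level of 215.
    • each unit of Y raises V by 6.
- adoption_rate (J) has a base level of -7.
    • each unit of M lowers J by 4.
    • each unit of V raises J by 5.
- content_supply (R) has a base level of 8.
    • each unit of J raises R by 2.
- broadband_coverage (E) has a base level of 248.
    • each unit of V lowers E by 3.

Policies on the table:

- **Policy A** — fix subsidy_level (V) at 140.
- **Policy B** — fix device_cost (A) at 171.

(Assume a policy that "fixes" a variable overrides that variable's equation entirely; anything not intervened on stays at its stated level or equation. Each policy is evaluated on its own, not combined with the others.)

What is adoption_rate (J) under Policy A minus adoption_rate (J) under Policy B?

-25185

Policy A (V := 140):
  A = 106
  M = 220 + 6·106 = 856
  Y = 24 + 5·106 = 554
  V = 140
  J = -7 − 4·856 + 5·140 = -2731
Policy B (A := 171):
  A = 171
  M = 220 + 6·171 = 1246
  Y = 24 + 5·171 = 879
  V = 215 + 6·879 = 5489
  J = -7 − 4·1246 + 5·5489 = 22454
J: -2731 − 22454 = -25185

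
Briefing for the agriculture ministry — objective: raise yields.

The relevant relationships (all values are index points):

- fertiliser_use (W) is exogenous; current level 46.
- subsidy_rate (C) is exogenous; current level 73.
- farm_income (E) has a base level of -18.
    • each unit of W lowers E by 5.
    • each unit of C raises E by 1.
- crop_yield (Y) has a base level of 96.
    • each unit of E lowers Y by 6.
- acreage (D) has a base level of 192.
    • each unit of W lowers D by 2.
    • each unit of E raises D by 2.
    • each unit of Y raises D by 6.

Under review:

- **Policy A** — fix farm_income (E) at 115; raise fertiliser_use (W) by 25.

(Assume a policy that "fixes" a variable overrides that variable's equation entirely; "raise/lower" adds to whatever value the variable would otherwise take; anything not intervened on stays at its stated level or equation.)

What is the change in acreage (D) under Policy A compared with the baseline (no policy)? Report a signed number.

-9910

Baseline:
  W = 46
  C = 73
  E = -18 − 5·46 + 73 = -175
  Y = 96 − 6·(-175) = 1146
  D = 192 − 2·46 + 2·(-175) + 6·1146 = 6626
Policy A (E := 115, W + 25):
  W = 46 + 25 = 71
  C = 73
  E = 115
  Y = 96 − 6·115 = -594
  D = 192 − 2·71 + 2·115 + 6·(-594) = -3284
Change in D: -3284 − 6626 = -9910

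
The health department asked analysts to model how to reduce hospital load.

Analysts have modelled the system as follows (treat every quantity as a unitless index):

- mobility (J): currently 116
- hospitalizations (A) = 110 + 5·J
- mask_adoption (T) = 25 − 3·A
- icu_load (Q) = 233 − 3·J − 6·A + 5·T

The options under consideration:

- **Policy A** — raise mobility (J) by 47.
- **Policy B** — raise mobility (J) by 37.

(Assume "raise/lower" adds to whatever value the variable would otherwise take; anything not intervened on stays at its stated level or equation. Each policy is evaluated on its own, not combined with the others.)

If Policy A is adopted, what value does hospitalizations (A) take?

925

Policy A (J + 47):
  J = 116 + 47 = 163
  A = 110 + 5·163 = 925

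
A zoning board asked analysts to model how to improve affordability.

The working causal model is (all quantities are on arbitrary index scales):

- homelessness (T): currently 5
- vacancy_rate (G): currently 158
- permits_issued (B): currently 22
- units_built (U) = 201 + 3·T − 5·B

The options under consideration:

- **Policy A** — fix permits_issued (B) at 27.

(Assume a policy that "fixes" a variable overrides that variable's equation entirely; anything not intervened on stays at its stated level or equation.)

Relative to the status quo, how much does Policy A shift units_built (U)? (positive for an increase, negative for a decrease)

Baseline:
  T = 5
  B = 22
  U = 201 + 3·5 − 5·22 = 106
Policy A (B := 27):
  T = 5
  B = 27
  U = 201 + 3·5 − 5·27 = 81
Change in U: 81 − 106 = -25

-25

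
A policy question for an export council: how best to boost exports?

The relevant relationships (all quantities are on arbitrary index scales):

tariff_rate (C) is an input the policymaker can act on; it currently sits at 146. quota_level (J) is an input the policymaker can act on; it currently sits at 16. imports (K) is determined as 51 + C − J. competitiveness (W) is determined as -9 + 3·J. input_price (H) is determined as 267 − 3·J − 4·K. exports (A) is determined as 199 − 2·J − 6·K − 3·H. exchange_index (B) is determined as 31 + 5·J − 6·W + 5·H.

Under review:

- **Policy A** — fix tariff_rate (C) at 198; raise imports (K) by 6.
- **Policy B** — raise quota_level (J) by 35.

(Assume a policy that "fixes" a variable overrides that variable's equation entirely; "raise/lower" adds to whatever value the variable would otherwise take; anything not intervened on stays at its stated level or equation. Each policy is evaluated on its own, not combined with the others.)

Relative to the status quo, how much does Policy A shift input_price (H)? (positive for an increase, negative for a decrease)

Baseline:
  C = 146
  J = 16
  K = 51 + 146 − 16 = 181
  H = 267 − 3·16 − 4·181 = -505
Policy A (C := 198, K + 6):
  C = 198
  J = 16
  K = 51 + 198 − 16 (+6 from intervention) = 239
  H = 267 − 3·16 − 4·239 = -737
Change in H: -737 − (-505) = -232

-232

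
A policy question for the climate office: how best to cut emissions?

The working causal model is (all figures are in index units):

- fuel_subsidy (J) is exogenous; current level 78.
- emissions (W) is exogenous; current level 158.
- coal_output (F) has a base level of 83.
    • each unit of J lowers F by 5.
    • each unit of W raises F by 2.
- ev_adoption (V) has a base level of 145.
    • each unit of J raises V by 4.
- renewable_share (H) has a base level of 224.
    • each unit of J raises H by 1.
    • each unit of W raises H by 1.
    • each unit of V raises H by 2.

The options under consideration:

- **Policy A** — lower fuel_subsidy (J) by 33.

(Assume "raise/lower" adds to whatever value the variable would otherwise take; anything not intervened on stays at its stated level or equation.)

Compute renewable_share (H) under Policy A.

1077

Policy A (J − 33):
  J = 78 − 33 = 45
  W = 158
  V = 145 + 4·45 = 325
  H = 224 + 45 + 158 + 2·325 = 1077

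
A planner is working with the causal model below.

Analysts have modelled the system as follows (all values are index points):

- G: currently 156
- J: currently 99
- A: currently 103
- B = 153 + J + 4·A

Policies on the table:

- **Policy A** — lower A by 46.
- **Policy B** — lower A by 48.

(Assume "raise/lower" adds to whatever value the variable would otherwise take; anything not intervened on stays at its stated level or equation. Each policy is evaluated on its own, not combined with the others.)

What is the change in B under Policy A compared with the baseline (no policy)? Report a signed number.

Baseline:
  J = 99
  A = 103
  B = 153 + 99 + 4·103 = 664
Policy A (A − 46):
  J = 99
  A = 103 − 46 = 57
  B = 153 + 99 + 4·57 = 480
Change in B: 480 − 664 = -184

-184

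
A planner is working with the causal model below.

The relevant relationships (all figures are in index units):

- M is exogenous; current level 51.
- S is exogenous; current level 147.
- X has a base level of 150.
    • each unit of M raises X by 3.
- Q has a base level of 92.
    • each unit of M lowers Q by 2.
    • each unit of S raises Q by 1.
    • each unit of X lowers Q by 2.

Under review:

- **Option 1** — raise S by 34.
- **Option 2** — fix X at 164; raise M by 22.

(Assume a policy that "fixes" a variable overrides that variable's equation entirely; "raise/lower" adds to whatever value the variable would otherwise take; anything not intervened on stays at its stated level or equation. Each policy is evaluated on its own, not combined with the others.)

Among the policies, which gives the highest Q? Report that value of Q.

-235

Option 1 (S + 34):
  M = 51
  S = 147 + 34 = 181
  X = 150 + 3·51 = 303
  Q = 92 − 2·51 + 181 − 2·303 = -435
Option 2 (X := 164, M + 22):
  M = 51 + 22 = 73
  S = 147
  X = 164
  Q = 92 − 2·73 + 147 − 2·164 = -235
Comparing — Option 1: Q=-435, Option 2: Q=-235. Highest is -235 (Option 2).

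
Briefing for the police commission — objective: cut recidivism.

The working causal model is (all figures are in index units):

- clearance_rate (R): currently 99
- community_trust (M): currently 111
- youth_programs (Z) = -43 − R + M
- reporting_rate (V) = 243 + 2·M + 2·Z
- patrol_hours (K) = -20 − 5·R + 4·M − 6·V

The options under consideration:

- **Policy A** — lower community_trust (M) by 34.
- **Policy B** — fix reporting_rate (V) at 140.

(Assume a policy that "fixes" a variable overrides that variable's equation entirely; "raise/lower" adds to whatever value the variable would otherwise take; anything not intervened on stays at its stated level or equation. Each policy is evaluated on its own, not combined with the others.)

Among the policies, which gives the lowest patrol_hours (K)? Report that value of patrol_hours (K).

-1809

Policy A (M − 34):
  R = 99
  M = 111 − 34 = 77
  Z = -43 − 99 + 77 = -65
  V = 243 + 2·77 + 2·(-65) = 267
  K = -20 − 5·99 + 4·77 − 6·267 = -1809
Policy B (V := 140):
  R = 99
  M = 111
  Z = -43 − 99 + 111 = -31
  V = 140
  K = -20 − 5·99 + 4·111 − 6·140 = -911
Comparing — Policy A: K=-1809, Policy B: K=-911. Lowest is -1809 (Policy A).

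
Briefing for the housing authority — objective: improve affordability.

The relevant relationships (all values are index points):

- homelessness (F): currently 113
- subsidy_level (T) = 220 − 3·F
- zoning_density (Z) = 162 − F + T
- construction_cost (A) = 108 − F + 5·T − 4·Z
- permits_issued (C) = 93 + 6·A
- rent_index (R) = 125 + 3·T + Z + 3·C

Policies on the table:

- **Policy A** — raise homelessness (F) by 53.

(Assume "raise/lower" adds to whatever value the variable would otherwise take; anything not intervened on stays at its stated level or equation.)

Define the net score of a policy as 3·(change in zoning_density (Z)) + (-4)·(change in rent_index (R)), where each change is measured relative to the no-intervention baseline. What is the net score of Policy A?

2120

Baseline:
  F = 113
  T = 220 − 3·113 = -119
  Z = 162 − 113 + (-119) = -70
  A = 108 − 113 + 5·(-119) − 4·(-70) = -320
  C = 93 + 6·(-320) = -1827
  R = 125 + 3·(-119) + (-70) + 3·(-1827) = -5783
Policy A (F + 53):
  F = 113 + 53 = 166
  T = 220 − 3·166 = -278
  Z = 162 − 166 + (-278) = -282
  A = 108 − 166 + 5·(-278) − 4·(-282) = -320
  C = 93 + 6·(-320) = -1827
  R = 125 + 3·(-278) + (-282) + 3·(-1827) = -6472
ΔZ = -282 − (-70) = -212; ΔR = -6472 − (-5783) = -689
Score = 3·(-212) + (-4)·(-689) = 2120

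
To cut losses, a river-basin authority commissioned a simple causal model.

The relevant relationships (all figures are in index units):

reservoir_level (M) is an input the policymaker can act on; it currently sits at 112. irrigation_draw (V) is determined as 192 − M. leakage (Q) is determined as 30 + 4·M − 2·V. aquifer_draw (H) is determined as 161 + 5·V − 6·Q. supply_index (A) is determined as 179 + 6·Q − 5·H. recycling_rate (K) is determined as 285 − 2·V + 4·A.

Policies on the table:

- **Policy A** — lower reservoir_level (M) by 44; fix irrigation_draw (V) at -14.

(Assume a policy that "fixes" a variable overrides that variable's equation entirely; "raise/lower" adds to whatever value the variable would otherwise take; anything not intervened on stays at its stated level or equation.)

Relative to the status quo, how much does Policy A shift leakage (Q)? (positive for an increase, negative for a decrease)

12

Baseline:
  M = 112
  V = 192 − 112 = 80
  Q = 30 + 4·112 − 2·80 = 318
Policy A (M − 44, V := -14):
  M = 112 − 44 = 68
  V = -14
  Q = 30 + 4·68 − 2·(-14) = 330
Change in Q: 330 − 318 = 12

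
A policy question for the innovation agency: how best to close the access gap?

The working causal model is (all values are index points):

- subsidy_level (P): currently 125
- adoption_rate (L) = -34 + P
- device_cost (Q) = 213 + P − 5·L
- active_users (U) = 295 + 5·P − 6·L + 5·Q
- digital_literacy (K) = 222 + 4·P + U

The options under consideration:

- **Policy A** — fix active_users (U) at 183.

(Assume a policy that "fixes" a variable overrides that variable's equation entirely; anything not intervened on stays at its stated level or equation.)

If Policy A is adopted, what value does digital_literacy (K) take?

905

Policy A (U := 183):
  P = 125
  L = -34 + 125 = 91
  Q = 213 + 125 − 5·91 = -117
  U = 183
  K = 222 + 4·125 + 183 = 905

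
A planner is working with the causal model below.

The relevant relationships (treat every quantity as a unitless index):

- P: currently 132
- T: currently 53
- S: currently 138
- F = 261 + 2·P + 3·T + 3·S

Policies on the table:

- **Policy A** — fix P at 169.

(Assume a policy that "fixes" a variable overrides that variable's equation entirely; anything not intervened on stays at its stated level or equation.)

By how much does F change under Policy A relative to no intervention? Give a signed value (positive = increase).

Baseline:
  P = 132
  T = 53
  S = 138
  F = 261 + 2·132 + 3·53 + 3·138 = 1098
Policy A (P := 169):
  P = 169
  T = 53
  S = 138
  F = 261 + 2·169 + 3·53 + 3·138 = 1172
Change in F: 1172 − 1098 = 74

74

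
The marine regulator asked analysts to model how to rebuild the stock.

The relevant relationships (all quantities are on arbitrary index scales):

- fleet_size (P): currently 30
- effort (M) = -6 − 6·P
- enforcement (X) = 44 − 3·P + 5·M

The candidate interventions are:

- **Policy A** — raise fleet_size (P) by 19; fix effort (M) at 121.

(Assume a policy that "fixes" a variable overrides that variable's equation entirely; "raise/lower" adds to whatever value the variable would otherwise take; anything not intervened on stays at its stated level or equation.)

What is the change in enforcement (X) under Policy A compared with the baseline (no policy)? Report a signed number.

Baseline:
  P = 30
  M = -6 − 6·30 = -186
  X = 44 − 3·30 + 5·(-186) = -976
Policy A (P + 19, M := 121):
  P = 30 + 19 = 49
  M = 121
  X = 44 − 3·49 + 5·121 = 502
Change in X: 502 − (-976) = 1478

1478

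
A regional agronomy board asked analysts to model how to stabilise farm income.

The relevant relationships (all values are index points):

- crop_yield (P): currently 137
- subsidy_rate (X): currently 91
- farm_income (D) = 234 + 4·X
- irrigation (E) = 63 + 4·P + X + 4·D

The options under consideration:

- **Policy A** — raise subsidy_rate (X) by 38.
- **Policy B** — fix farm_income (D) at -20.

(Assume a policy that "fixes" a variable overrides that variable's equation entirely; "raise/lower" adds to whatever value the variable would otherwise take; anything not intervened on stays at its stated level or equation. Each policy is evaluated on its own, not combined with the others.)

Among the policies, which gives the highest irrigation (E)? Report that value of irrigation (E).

Policy A (X + 38):
  P = 137
  X = 91 + 38 = 129
  D = 234 + 4·129 = 750
  E = 63 + 4·137 + 129 + 4·750 = 3740
Policy B (D := -20):
  P = 137
  X = 91
  D = -20
  E = 63 + 4·137 + 91 + 4·(-20) = 622
Comparing — Policy A: E=3740, Policy B: E=622. Highest is 3740 (Policy A).

3740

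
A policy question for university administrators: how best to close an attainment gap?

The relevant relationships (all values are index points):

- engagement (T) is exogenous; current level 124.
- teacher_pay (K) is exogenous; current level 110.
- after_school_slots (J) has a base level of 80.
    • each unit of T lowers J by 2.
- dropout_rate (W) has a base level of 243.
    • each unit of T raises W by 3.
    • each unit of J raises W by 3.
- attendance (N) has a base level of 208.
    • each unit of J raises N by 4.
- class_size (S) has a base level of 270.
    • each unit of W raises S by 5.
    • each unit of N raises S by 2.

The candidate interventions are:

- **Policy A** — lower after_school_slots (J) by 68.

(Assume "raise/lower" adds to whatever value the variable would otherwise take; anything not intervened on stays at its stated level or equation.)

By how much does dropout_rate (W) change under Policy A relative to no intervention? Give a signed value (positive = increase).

-204

Baseline:
  T = 124
  J = 80 − 2·124 = -168
  W = 243 + 3·124 + 3·(-168) = 111
Policy A (J − 68):
  T = 124
  J = 80 − 2·124 (−68 from intervention) = -236
  W = 243 + 3·124 + 3·(-236) = -93
Change in W: -93 − 111 = -204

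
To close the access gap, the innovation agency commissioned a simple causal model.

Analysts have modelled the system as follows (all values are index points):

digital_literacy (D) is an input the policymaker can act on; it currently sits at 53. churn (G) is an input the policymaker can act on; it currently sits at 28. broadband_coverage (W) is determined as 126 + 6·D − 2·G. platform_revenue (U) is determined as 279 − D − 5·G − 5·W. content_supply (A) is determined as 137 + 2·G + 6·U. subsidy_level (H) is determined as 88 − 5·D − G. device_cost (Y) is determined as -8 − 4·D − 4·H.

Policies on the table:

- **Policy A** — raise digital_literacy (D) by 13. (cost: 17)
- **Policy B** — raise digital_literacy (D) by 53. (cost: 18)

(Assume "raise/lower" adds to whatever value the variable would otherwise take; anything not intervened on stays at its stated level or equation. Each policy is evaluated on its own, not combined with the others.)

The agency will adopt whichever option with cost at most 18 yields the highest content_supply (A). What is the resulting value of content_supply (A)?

Policy A (D + 13):
  D = 53 + 13 = 66
  G = 28
  W = 126 + 6·66 − 2·28 = 466
  U = 279 − 66 − 5·28 − 5·466 = -2257
  A = 137 + 2·28 + 6·(-2257) = -13349
Policy B (D + 53):
  D = 53 + 53 = 106
  G = 28
  W = 126 + 6·106 − 2·28 = 706
  U = 279 − 106 − 5·28 − 5·706 = -3497
  A = 137 + 2·28 + 6·(-3497) = -20789
Comparing — Policy A: A=-13349, Policy B: A=-20789. Highest is -13349 (Policy A).

-13349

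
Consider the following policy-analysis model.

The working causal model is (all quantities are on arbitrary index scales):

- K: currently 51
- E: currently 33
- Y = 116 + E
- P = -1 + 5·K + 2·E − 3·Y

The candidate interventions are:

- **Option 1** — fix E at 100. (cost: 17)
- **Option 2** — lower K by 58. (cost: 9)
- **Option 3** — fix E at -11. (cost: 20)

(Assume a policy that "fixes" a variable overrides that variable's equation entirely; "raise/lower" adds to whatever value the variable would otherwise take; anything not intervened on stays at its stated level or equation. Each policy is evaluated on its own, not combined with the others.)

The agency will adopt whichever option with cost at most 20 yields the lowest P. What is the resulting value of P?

-417

Option 1 (E := 100):
  K = 51
  E = 100
  Y = 116 + 100 = 216
  P = -1 + 5·51 + 2·100 − 3·216 = -194
Option 2 (K − 58):
  K = 51 − 58 = -7
  E = 33
  Y = 116 + 33 = 149
  P = -1 + 5·(-7) + 2·33 − 3·149 = -417
Option 3 (E := -11):
  K = 51
  E = -11
  Y = 116 + (-11) = 105
  P = -1 + 5·51 + 2·(-11) − 3·105 = -83
Comparing — Option 1: P=-194, Option 2: P=-417, Option 3: P=-83. Lowest is -417 (Option 2).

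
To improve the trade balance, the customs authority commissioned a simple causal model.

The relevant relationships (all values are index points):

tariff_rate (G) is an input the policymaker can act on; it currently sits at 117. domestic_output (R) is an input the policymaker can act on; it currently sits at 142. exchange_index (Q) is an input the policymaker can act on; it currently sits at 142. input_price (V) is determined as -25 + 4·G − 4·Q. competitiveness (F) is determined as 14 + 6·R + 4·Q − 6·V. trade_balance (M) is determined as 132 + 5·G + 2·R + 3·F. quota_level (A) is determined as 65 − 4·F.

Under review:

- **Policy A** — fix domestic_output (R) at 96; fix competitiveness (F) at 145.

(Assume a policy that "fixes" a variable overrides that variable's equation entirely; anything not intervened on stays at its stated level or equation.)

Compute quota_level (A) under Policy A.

Policy A (R := 96, F := 145):
  G = 117
  R = 96
  Q = 142
  V = -25 + 4·117 − 4·142 = -125
  F = 145
  A = 65 − 4·145 = -515

-515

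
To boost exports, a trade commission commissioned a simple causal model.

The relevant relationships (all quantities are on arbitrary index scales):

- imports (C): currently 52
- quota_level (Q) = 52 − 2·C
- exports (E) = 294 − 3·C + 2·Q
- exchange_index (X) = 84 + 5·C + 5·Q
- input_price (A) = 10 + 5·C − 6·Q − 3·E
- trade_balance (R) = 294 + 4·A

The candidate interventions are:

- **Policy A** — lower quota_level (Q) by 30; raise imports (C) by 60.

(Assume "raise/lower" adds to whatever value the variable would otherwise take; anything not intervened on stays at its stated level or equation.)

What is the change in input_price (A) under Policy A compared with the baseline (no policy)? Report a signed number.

Baseline:
  C = 52
  Q = 52 − 2·52 = -52
  E = 294 − 3·52 + 2·(-52) = 34
  A = 10 + 5·52 − 6·(-52) − 3·34 = 480
Policy A (Q − 30, C + 60):
  C = 52 + 60 = 112
  Q = 52 − 2·112 (−30 from intervention) = -202
  E = 294 − 3·112 + 2·(-202) = -446
  A = 10 + 5·112 − 6·(-202) − 3·(-446) = 3120
Change in A: 3120 − 480 = 2640

2640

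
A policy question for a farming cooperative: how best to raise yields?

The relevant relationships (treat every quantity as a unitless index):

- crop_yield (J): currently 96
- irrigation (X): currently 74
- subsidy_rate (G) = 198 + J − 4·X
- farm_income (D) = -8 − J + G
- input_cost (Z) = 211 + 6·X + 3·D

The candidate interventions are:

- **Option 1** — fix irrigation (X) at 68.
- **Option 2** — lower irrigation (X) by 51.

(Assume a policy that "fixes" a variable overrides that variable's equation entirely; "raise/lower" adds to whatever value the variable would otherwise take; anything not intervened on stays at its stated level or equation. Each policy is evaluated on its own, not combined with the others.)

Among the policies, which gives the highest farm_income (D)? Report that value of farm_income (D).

98

Option 1 (X := 68):
  J = 96
  X = 68
  G = 198 + 96 − 4·68 = 22
  D = -8 − 96 + 22 = -82
Option 2 (X − 51):
  J = 96
  X = 74 − 51 = 23
  G = 198 + 96 − 4·23 = 202
  D = -8 − 96 + 202 = 98
Comparing — Option 1: D=-82, Option 2: D=98. Highest is 98 (Option 2).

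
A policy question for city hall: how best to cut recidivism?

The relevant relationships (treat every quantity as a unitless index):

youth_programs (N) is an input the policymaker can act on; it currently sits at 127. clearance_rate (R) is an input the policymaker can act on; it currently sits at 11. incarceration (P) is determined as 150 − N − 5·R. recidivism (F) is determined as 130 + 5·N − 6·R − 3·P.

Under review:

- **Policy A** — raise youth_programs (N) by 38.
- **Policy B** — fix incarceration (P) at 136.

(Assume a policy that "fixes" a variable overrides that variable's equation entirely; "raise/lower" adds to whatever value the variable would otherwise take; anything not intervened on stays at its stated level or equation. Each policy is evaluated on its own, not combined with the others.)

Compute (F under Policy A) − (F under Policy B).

808

Policy A (N + 38):
  N = 127 + 38 = 165
  R = 11
  P = 150 − 165 − 5·11 = -70
  F = 130 + 5·165 − 6·11 − 3·(-70) = 1099
Policy B (P := 136):
  N = 127
  R = 11
  P = 136
  F = 130 + 5·127 − 6·11 − 3·136 = 291
F: 1099 − 291 = 808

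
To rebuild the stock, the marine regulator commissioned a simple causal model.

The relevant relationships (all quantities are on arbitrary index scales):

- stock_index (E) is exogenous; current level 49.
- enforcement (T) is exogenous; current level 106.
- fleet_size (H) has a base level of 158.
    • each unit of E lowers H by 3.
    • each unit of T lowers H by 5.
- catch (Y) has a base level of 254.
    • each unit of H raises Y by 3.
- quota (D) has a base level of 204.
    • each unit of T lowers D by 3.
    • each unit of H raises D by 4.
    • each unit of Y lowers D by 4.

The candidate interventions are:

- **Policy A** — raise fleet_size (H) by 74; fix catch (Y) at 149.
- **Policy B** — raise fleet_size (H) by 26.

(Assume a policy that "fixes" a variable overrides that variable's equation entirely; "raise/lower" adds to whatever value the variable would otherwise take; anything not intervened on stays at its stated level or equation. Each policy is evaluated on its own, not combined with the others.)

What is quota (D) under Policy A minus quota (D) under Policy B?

Policy A (H + 74, Y := 149):
  E = 49
  T = 106
  H = 158 − 3·49 − 5·106 (+74 from intervention) = -445
  Y = 149
  D = 204 − 3·106 + 4·(-445) − 4·149 = -2490
Policy B (H + 26):
  E = 49
  T = 106
  H = 158 − 3·49 − 5·106 (+26 from intervention) = -493
  Y = 254 + 3·(-493) = -1225
  D = 204 − 3·106 + 4·(-493) − 4·(-1225) = 2814
D: -2490 − 2814 = -5304

-5304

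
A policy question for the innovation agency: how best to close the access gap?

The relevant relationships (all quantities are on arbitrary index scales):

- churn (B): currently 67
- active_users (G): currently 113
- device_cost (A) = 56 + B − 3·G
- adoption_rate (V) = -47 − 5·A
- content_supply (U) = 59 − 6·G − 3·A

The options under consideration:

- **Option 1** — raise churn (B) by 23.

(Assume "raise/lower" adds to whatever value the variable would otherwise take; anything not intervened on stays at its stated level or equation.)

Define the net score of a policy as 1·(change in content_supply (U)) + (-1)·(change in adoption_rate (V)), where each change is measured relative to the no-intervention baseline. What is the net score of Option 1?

Baseline:
  B = 67
  G = 113
  A = 56 + 67 − 3·113 = -216
  V = -47 − 5·(-216) = 1033
  U = 59 − 6·113 − 3·(-216) = 29
Option 1 (B + 23):
  B = 67 + 23 = 90
  G = 113
  A = 56 + 90 − 3·113 = -193
  V = -47 − 5·(-193) = 918
  U = 59 − 6·113 − 3·(-193) = -40
ΔU = -40 − 29 = -69; ΔV = 918 − 1033 = -115
Score = 1·(-69) + (-1)·(-115) = 46

46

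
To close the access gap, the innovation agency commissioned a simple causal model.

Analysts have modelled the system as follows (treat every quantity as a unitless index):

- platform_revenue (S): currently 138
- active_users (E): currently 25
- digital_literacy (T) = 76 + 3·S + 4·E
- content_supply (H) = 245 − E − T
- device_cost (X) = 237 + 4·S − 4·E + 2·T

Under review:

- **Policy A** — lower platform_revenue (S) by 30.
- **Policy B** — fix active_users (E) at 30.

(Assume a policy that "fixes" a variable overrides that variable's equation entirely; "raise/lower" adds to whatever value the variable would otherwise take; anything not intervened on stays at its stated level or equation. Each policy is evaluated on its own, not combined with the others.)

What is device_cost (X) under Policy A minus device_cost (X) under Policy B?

-320

Policy A (S − 30):
  S = 138 − 30 = 108
  E = 25
  T = 76 + 3·108 + 4·25 = 500
  X = 237 + 4·108 − 4·25 + 2·500 = 1569
Policy B (E := 30):
  S = 138
  E = 30
  T = 76 + 3·138 + 4·30 = 610
  X = 237 + 4·138 − 4·30 + 2·610 = 1889
X: 1569 − 1889 = -320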